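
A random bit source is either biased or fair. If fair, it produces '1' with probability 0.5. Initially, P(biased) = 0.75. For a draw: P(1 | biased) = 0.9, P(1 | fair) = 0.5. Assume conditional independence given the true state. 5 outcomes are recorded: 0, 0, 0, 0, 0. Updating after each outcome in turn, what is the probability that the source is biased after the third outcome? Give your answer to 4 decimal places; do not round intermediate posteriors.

0.0234

After '0': P(biased) = 0.1·0.7500 / (0.1·0.7500 + 0.5·0.2500) ≈ 0.3750
After '0': P(biased) = 0.1·0.3750 / (0.1·0.3750 + 0.5·0.6250) ≈ 0.1071
After '0': P(biased) = 0.1·0.1071 / (0.1·0.1071 + 0.5·0.8929) ≈ 0.0234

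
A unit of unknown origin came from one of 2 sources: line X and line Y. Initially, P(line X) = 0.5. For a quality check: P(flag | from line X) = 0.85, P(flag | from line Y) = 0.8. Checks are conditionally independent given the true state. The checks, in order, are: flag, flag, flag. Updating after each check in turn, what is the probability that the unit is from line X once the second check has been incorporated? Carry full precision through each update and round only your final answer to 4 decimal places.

0.5303

After 'flag': P(line X) = 0.85·0.5000 / (0.85·0.5000 + 0.8·0.5000) ≈ 0.5152
After 'flag': P(line X) = 0.85·0.5152 / (0.85·0.5152 + 0.8·0.4848) ≈ 0.5303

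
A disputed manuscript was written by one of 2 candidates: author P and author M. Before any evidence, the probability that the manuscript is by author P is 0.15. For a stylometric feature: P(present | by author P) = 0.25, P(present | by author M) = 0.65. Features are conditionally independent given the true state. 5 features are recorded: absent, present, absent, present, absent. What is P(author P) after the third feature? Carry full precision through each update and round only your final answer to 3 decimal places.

0.238

After 'absent': P(author P) = 0.75·0.1500 / (0.75·0.1500 + 0.35·0.8500) ≈ 0.2744
After 'present': P(author P) = 0.25·0.2744 / (0.25·0.2744 + 0.65·0.7256) ≈ 0.1270
After 'absent': P(author P) = 0.75·0.1270 / (0.75·0.1270 + 0.35·0.8730) ≈ 0.2376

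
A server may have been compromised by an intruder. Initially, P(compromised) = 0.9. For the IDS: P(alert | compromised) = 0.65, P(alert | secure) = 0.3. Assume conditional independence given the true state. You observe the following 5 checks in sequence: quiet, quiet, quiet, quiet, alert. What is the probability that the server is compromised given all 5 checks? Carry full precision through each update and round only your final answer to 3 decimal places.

0.549

After 'quiet': P(compromised) = 0.35·0.9000 / (0.35·0.9000 + 0.7·0.1000) ≈ 0.8182
After 'quiet': P(compromised) = 0.35·0.8182 / (0.35·0.8182 + 0.7·0.1818) ≈ 0.6923
After 'quiet': P(compromised) = 0.35·0.6923 / (0.35·0.6923 + 0.7·0.3077) ≈ 0.5294
After 'quiet': P(compromised) = 0.35·0.5294 / (0.35·0.5294 + 0.7·0.4706) ≈ 0.3600
After 'alert': P(compromised) = 0.65·0.3600 / (0.65·0.3600 + 0.3·0.6400) ≈ 0.5493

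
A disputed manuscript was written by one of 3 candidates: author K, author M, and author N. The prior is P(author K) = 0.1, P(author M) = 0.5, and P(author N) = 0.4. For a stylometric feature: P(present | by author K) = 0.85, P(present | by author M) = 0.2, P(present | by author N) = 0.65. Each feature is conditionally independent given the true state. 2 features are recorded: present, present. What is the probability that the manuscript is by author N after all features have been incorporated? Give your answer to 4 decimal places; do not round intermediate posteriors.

0.6469

After 'present': normaliser = 0.85·0.1000 + 0.2·0.5000 + 0.65·0.4000; P(author K) ≈ 0.1910, P(author M) ≈ 0.2247, P(author N) ≈ 0.5843
After 'present': normaliser = 0.85·0.1910 + 0.2·0.2247 + 0.65·0.5843; P(author K) ≈ 0.2766, P(author M) ≈ 0.0766, P(author N) ≈ 0.6469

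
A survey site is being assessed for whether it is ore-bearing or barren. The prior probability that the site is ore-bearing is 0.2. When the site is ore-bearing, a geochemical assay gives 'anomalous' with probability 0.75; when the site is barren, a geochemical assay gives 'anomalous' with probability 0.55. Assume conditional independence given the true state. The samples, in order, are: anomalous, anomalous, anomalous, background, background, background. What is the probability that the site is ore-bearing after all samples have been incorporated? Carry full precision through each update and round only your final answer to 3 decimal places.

Apply Bayes' rule sequentially, carrying P(ore) forward.
After 'anomalous': P(ore) = 0.75·0.2000 / (0.75·0.2000 + 0.55·0.8000) ≈ 0.2542
After 'anomalous': P(ore) = 0.75·0.2542 / (0.75·0.2542 + 0.55·0.7458) ≈ 0.3173
After 'anomalous': P(ore) = 0.75·0.3173 / (0.75·0.3173 + 0.55·0.6827) ≈ 0.3880
After 'background': P(ore) = 0.25·0.3880 / (0.25·0.3880 + 0.45·0.6120) ≈ 0.2605
After 'background': P(ore) = 0.25·0.2605 / (0.25·0.2605 + 0.45·0.7395) ≈ 0.1636
After 'background': P(ore) = 0.25·0.1636 / (0.25·0.1636 + 0.45·0.8364) ≈ 0.0980

0.098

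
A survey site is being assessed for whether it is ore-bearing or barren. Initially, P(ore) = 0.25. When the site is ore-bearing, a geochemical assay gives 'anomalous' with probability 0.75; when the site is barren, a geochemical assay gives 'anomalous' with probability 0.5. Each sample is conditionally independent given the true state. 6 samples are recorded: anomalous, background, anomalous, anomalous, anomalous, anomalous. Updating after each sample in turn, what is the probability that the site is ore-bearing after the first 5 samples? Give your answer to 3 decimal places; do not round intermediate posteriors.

0.458

After 'anomalous': P(ore) = 0.75·0.2500 / (0.75·0.2500 + 0.5·0.7500) ≈ 0.3333
After 'background': P(ore) = 0.25·0.3333 / (0.25·0.3333 + 0.5·0.6667) ≈ 0.2000
After 'anomalous': P(ore) = 0.75·0.2000 / (0.75·0.2000 + 0.5·0.8000) ≈ 0.2727
After 'anomalous': P(ore) = 0.75·0.2727 / (0.75·0.2727 + 0.5·0.7273) ≈ 0.3600
After 'anomalous': P(ore) = 0.75·0.3600 / (0.75·0.3600 + 0.5·0.6400) ≈ 0.4576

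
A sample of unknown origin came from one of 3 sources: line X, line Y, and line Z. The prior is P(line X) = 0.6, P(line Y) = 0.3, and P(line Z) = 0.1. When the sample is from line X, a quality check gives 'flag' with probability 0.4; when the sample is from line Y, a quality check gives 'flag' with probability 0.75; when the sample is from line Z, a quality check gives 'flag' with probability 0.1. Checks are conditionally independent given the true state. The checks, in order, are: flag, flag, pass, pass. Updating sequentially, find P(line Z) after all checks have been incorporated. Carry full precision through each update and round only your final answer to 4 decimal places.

After 'flag': normaliser = 0.4·0.6000 + 0.75·0.3000 + 0.1·0.1000; P(line X) ≈ 0.5053, P(line Y) ≈ 0.4737, P(line Z) ≈ 0.0211
After 'flag': normaliser = 0.4·0.5053 + 0.75·0.4737 + 0.1·0.0211; P(line X) ≈ 0.3612, P(line Y) ≈ 0.6350, P(line Z) ≈ 0.0038
After 'pass': normaliser = 0.6·0.3612 + 0.25·0.6350 + 0.9·0.0038; P(line X) ≈ 0.5721, P(line Y) ≈ 0.4190, P(line Z) ≈ 0.0089
After 'pass': normaliser = 0.6·0.5721 + 0.25·0.4190 + 0.9·0.0089; P(line X) ≈ 0.7527, P(line Y) ≈ 0.2297, P(line Z) ≈ 0.0176

0.0176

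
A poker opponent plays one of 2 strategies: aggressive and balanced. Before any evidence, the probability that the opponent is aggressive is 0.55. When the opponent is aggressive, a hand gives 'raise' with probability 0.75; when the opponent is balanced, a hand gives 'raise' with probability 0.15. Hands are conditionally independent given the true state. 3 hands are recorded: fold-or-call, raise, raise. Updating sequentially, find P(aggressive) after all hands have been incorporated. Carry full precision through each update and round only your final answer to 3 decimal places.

0.900

Each posterior becomes the prior for the next update.
After 'fold-or-call': P(aggressive) = 0.25·0.5500 / (0.25·0.5500 + 0.85·0.4500) ≈ 0.2644
After 'raise': P(aggressive) = 0.75·0.2644 / (0.75·0.2644 + 0.15·0.7356) ≈ 0.6425
After 'raise': P(aggressive) = 0.75·0.6425 / (0.75·0.6425 + 0.15·0.3575) ≈ 0.8999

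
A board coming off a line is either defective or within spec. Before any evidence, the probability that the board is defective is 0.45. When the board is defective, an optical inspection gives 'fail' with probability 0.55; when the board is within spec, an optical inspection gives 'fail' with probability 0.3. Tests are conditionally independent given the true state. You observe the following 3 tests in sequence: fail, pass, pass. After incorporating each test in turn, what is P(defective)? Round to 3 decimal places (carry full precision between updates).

After 'fail': P(defective) = 0.55·0.4500 / (0.55·0.4500 + 0.3·0.5500) ≈ 0.6000
After 'pass': P(defective) = 0.45·0.6000 / (0.45·0.6000 + 0.7·0.4000) ≈ 0.4909
After 'pass': P(defective) = 0.45·0.4909 / (0.45·0.4909 + 0.7·0.5091) ≈ 0.3827

0.383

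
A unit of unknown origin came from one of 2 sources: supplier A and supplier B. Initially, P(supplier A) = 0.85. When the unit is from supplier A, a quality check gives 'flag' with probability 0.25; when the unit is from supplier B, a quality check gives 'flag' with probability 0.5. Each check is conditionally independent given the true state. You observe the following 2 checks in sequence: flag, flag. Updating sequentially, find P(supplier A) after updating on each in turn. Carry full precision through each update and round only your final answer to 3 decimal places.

0.586

After 'flag': P(supplier A) = 0.25·0.8500 / (0.25·0.8500 + 0.5·0.1500) ≈ 0.7391
After 'flag': P(supplier A) = 0.25·0.7391 / (0.25·0.7391 + 0.5·0.2609) ≈ 0.5862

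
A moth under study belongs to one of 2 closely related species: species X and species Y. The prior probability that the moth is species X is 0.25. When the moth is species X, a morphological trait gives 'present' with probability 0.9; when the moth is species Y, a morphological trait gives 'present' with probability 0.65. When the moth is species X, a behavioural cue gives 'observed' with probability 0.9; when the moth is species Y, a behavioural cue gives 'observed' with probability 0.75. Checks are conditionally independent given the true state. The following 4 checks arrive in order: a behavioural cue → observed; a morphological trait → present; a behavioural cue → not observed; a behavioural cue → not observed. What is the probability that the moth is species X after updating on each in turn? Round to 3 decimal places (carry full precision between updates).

Each posterior becomes the prior for the next update.
After a behavioural cue='observed': P(species X) = 0.9·0.2500 / (0.9·0.2500 + 0.75·0.7500) ≈ 0.2857
After a morphological trait='present': P(species X) = 0.9·0.2857 / (0.9·0.2857 + 0.65·0.7143) ≈ 0.3564
After a behavioural cue='not observed': P(species X) = 0.1·0.3564 / (0.1·0.3564 + 0.25·0.6436) ≈ 0.1814
After a behavioural cue='not observed': P(species X) = 0.1·0.1814 / (0.1·0.1814 + 0.25·0.8186) ≈ 0.0814

0.081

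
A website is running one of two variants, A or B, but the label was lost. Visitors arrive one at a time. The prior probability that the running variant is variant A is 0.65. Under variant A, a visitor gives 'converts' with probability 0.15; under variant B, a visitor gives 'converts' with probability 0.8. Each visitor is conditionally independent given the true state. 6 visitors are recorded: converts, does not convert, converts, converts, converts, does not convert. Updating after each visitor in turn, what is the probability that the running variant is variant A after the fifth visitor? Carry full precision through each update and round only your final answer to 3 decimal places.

0.010

After 'converts': P(A) = 0.15·0.6500 / (0.15·0.6500 + 0.8·0.3500) ≈ 0.2583
After 'does not convert': P(A) = 0.85·0.2583 / (0.85·0.2583 + 0.2·0.7417) ≈ 0.5968
After 'converts': P(A) = 0.15·0.5968 / (0.15·0.5968 + 0.8·0.4032) ≈ 0.2172
After 'converts': P(A) = 0.15·0.2172 / (0.15·0.2172 + 0.8·0.7828) ≈ 0.0495
After 'converts': P(A) = 0.15·0.0495 / (0.15·0.0495 + 0.8·0.9505) ≈ 0.0097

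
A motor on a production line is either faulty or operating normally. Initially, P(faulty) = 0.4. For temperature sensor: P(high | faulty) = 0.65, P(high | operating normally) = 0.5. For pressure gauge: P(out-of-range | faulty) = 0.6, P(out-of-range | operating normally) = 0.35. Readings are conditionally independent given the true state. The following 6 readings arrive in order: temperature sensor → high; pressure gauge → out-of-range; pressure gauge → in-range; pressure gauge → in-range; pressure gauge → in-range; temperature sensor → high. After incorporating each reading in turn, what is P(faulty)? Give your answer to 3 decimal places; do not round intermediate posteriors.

After temperature sensor='high': P(faulty) = 0.65·0.4000 / (0.65·0.4000 + 0.5·0.6000) ≈ 0.4643
After pressure gauge='out-of-range': P(faulty) = 0.6·0.4643 / (0.6·0.4643 + 0.35·0.5357) ≈ 0.5977
After pressure gauge='in-range': P(faulty) = 0.4·0.5977 / (0.4·0.5977 + 0.65·0.4023) ≈ 0.4776
After pressure gauge='in-range': P(faulty) = 0.4·0.4776 / (0.4·0.4776 + 0.65·0.5224) ≈ 0.3601
After pressure gauge='in-range': P(faulty) = 0.4·0.3601 / (0.4·0.3601 + 0.65·0.6399) ≈ 0.2572
After temperature sensor='high': P(faulty) = 0.65·0.2572 / (0.65·0.2572 + 0.5·0.7428) ≈ 0.3104

0.310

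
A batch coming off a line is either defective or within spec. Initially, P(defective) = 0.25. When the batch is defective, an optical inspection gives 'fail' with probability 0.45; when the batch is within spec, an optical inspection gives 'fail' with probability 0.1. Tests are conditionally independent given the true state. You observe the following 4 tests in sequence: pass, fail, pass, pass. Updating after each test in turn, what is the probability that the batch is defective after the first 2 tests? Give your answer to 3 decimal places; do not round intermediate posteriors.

0.478

After 'pass': P(defective) = 0.55·0.2500 / (0.55·0.2500 + 0.9·0.7500) ≈ 0.1692
After 'fail': P(defective) = 0.45·0.1692 / (0.45·0.1692 + 0.1·0.8308) ≈ 0.4783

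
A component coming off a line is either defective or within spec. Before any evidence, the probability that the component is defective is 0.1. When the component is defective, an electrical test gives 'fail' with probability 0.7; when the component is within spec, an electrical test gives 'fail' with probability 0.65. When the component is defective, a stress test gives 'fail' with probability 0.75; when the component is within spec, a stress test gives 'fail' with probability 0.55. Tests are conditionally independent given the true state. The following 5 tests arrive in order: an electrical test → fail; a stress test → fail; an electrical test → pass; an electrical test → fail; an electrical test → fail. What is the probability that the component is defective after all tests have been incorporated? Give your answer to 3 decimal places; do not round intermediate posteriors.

Apply Bayes' rule sequentially, carrying P(defective) forward.
After an electrical test='fail': P(defective) = 0.7·0.1000 / (0.7·0.1000 + 0.65·0.9000) ≈ 0.1069
After a stress test='fail': P(defective) = 0.75·0.1069 / (0.75·0.1069 + 0.55·0.8931) ≈ 0.1403
After an electrical test='pass': P(defective) = 0.3·0.1403 / (0.3·0.1403 + 0.35·0.8597) ≈ 0.1227
After an electrical test='fail': P(defective) = 0.7·0.1227 / (0.7·0.1227 + 0.65·0.8773) ≈ 0.1309
After an electrical test='fail': P(defective) = 0.7·0.1309 / (0.7·0.1309 + 0.65·0.8691) ≈ 0.1396

0.140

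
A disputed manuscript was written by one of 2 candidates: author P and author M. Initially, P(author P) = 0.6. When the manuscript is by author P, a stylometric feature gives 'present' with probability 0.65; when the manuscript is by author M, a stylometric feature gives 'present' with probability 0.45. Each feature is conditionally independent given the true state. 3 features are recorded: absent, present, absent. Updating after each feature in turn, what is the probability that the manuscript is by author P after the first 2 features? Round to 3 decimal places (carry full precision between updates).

After 'absent': P(author P) = 0.35·0.6000 / (0.35·0.6000 + 0.55·0.4000) ≈ 0.4884
After 'present': P(author P) = 0.65·0.4884 / (0.65·0.4884 + 0.45·0.5116) ≈ 0.5796

0.580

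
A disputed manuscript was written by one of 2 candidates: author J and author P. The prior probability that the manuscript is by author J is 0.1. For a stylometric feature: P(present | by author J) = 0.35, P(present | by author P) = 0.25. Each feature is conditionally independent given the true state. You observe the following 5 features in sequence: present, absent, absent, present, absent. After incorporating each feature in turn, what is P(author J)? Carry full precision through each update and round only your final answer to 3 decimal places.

After 'present': P(author J) = 0.35·0.1000 / (0.35·0.1000 + 0.25·0.9000) ≈ 0.1346
After 'absent': P(author J) = 0.65·0.1346 / (0.65·0.1346 + 0.75·0.8654) ≈ 0.1188
After 'absent': P(author J) = 0.65·0.1188 / (0.65·0.1188 + 0.75·0.8812) ≈ 0.1046
After 'present': P(author J) = 0.35·0.1046 / (0.35·0.1046 + 0.25·0.8954) ≈ 0.1406
After 'absent': P(author J) = 0.65·0.1406 / (0.65·0.1406 + 0.75·0.8594) ≈ 0.1242

0.124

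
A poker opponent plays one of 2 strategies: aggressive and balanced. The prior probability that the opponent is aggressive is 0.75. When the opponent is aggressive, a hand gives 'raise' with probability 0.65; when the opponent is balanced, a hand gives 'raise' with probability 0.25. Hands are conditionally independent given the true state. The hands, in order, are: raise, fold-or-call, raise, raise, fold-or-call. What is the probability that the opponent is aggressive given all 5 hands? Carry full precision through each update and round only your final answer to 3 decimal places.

0.920

Apply Bayes' rule sequentially, carrying P(aggressive) forward.
After 'raise': P(aggressive) = 0.65·0.7500 / (0.65·0.7500 + 0.25·0.2500) ≈ 0.8864
After 'fold-or-call': P(aggressive) = 0.35·0.8864 / (0.35·0.8864 + 0.75·0.1136) ≈ 0.7845
After 'raise': P(aggressive) = 0.65·0.7845 / (0.65·0.7845 + 0.25·0.2155) ≈ 0.9044
After 'raise': P(aggressive) = 0.65·0.9044 / (0.65·0.9044 + 0.25·0.0956) ≈ 0.9609
After 'fold-or-call': P(aggressive) = 0.35·0.9609 / (0.35·0.9609 + 0.75·0.0391) ≈ 0.9199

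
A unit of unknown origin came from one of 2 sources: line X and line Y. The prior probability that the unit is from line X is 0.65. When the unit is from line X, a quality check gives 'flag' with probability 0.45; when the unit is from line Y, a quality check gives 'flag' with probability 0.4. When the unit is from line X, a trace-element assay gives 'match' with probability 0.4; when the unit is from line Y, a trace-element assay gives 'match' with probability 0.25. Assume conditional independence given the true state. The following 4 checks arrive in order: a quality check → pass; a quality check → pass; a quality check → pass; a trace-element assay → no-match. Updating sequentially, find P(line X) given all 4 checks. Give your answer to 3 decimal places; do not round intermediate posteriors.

After a quality check='pass': P(line X) = 0.55·0.6500 / (0.55·0.6500 + 0.6·0.3500) ≈ 0.6300
After a quality check='pass': P(line X) = 0.55·0.6300 / (0.55·0.6300 + 0.6·0.3700) ≈ 0.6095
After a quality check='pass': P(line X) = 0.55·0.6095 / (0.55·0.6095 + 0.6·0.3905) ≈ 0.5886
After a trace-element assay='no-match': P(line X) = 0.6·0.5886 / (0.6·0.5886 + 0.75·0.4114) ≈ 0.5337

0.534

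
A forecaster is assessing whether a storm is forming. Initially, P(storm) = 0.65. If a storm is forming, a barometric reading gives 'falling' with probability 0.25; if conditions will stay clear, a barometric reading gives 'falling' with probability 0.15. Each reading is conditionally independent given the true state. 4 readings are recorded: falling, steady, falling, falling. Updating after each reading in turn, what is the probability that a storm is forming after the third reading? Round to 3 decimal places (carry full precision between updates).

0.820

After 'falling': P(storm) = 0.25·0.6500 / (0.25·0.6500 + 0.15·0.3500) ≈ 0.7558
After 'steady': P(storm) = 0.75·0.7558 / (0.75·0.7558 + 0.85·0.2442) ≈ 0.7320
After 'falling': P(storm) = 0.25·0.7320 / (0.25·0.7320 + 0.15·0.2680) ≈ 0.8199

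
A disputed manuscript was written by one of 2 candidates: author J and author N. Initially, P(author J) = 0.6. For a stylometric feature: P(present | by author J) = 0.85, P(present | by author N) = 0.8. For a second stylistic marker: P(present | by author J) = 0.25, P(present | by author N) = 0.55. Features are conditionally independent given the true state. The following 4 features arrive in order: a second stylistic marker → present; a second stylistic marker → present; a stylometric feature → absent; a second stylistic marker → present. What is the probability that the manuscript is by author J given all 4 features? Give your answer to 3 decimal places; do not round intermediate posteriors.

0.096

Apply Bayes' rule sequentially, carrying P(author J) forward.
After a second stylistic marker='present': P(author J) = 0.25·0.6000 / (0.25·0.6000 + 0.55·0.4000) ≈ 0.4054
After a second stylistic marker='present': P(author J) = 0.25·0.4054 / (0.25·0.4054 + 0.55·0.5946) ≈ 0.2366
After a stylometric feature='absent': P(author J) = 0.15·0.2366 / (0.15·0.2366 + 0.2·0.7634) ≈ 0.1886
After a second stylistic marker='present': P(author J) = 0.25·0.1886 / (0.25·0.1886 + 0.55·0.8114) ≈ 0.0956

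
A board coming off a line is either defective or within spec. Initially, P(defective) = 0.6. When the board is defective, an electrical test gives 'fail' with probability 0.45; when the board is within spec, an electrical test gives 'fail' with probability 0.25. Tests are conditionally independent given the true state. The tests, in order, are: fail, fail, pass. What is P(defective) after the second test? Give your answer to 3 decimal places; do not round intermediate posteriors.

0.829

After 'fail': P(defective) = 0.45·0.6000 / (0.45·0.6000 + 0.25·0.4000) ≈ 0.7297
After 'fail': P(defective) = 0.45·0.7297 / (0.45·0.7297 + 0.25·0.2703) ≈ 0.8294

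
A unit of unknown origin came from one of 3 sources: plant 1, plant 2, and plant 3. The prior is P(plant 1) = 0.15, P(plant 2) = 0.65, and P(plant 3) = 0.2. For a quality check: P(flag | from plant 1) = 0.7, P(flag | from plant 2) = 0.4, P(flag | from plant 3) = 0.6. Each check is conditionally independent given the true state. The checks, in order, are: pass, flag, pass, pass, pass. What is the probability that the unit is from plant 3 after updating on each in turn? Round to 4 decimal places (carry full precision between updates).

0.0817

After 'pass': normaliser = 0.3·0.1500 + 0.6·0.6500 + 0.4·0.2000; P(plant 1) ≈ 0.0874, P(plant 2) ≈ 0.7573, P(plant 3) ≈ 0.1553
After 'flag': normaliser = 0.7·0.0874 + 0.4·0.7573 + 0.6·0.1553; P(plant 1) ≈ 0.1338, P(plant 2) ≈ 0.6624, P(plant 3) ≈ 0.2038
After 'pass': normaliser = 0.3·0.1338 + 0.6·0.6624 + 0.4·0.2038; P(plant 1) ≈ 0.0773, P(plant 2) ≈ 0.7656, P(plant 3) ≈ 0.1571
After 'pass': normaliser = 0.3·0.0773 + 0.6·0.7656 + 0.4·0.1571; P(plant 1) ≈ 0.0425, P(plant 2) ≈ 0.8423, P(plant 3) ≈ 0.1152
After 'pass': normaliser = 0.3·0.0425 + 0.6·0.8423 + 0.4·0.1152; P(plant 1) ≈ 0.0226, P(plant 2) ≈ 0.8957, P(plant 3) ≈ 0.0817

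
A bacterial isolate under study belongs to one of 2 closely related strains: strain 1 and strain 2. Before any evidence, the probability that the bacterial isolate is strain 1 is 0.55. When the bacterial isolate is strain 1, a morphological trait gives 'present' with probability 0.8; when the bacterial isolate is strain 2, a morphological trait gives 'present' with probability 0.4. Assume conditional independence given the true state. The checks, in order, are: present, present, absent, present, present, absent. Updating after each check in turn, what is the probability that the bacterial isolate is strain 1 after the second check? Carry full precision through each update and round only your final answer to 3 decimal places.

After 'present': P(strain 1) = 0.8·0.5500 / (0.8·0.5500 + 0.4·0.4500) ≈ 0.7097
After 'present': P(strain 1) = 0.8·0.7097 / (0.8·0.7097 + 0.4·0.2903) ≈ 0.8302

0.830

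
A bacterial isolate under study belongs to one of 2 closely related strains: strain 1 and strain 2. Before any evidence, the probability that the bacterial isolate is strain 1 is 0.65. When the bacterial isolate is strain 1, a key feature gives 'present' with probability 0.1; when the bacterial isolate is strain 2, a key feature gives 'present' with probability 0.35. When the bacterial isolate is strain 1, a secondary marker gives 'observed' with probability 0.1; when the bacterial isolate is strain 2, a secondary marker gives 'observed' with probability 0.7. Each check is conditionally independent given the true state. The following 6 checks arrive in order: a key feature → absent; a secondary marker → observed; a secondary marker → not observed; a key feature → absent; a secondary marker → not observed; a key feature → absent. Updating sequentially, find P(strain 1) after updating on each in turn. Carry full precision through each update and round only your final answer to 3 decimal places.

After a key feature='absent': P(strain 1) = 0.9·0.6500 / (0.9·0.6500 + 0.65·0.3500) ≈ 0.7200
After a secondary marker='observed': P(strain 1) = 0.1·0.7200 / (0.1·0.7200 + 0.7·0.2800) ≈ 0.2687
After a secondary marker='not observed': P(strain 1) = 0.9·0.2687 / (0.9·0.2687 + 0.3·0.7313) ≈ 0.5243
After a key feature='absent': P(strain 1) = 0.9·0.5243 / (0.9·0.5243 + 0.65·0.4757) ≈ 0.6041
After a secondary marker='not observed': P(strain 1) = 0.9·0.6041 / (0.9·0.6041 + 0.3·0.3959) ≈ 0.8207
After a key feature='absent': P(strain 1) = 0.9·0.8207 / (0.9·0.8207 + 0.65·0.1793) ≈ 0.8637

0.864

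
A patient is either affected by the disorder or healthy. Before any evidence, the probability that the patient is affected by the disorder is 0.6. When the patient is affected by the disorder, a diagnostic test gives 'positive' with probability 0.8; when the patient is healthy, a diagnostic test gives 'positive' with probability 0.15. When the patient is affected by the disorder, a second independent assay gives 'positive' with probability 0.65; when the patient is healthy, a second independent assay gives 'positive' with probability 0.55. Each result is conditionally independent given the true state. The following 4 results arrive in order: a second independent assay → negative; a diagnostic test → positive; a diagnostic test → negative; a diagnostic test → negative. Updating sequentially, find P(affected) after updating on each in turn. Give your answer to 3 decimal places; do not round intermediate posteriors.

0.256

Each posterior becomes the prior for the next update.
After a second independent assay='negative': P(affected) = 0.35·0.6000 / (0.35·0.6000 + 0.45·0.4000) ≈ 0.5385
After a diagnostic test='positive': P(affected) = 0.8·0.5385 / (0.8·0.5385 + 0.15·0.4615) ≈ 0.8615
After a diagnostic test='negative': P(affected) = 0.2·0.8615 / (0.2·0.8615 + 0.85·0.1385) ≈ 0.5942
After a diagnostic test='negative': P(affected) = 0.2·0.5942 / (0.2·0.5942 + 0.85·0.4058) ≈ 0.2562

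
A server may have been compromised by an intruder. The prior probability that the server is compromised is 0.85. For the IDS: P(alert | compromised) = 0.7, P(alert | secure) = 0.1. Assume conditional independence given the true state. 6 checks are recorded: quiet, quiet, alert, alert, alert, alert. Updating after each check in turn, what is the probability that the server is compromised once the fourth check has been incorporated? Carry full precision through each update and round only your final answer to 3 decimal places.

0.969

Apply Bayes' rule sequentially, carrying P(compromised) forward.
After 'quiet': P(compromised) = 0.3·0.8500 / (0.3·0.8500 + 0.9·0.1500) ≈ 0.6538
After 'quiet': P(compromised) = 0.3·0.6538 / (0.3·0.6538 + 0.9·0.3462) ≈ 0.3864
After 'alert': P(compromised) = 0.7·0.3864 / (0.7·0.3864 + 0.1·0.6136) ≈ 0.8151
After 'alert': P(compromised) = 0.7·0.8151 / (0.7·0.8151 + 0.1·0.1849) ≈ 0.9686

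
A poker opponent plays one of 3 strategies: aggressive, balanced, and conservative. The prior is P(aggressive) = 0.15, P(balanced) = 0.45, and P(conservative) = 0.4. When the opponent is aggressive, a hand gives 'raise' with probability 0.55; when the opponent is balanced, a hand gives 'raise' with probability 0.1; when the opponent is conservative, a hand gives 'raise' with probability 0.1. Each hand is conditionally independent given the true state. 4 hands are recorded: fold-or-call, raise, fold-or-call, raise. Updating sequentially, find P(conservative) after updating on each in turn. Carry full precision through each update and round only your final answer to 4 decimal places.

After 'fold-or-call': normaliser = 0.45·0.1500 + 0.9·0.4500 + 0.9·0.4000; P(aggressive) ≈ 0.0811, P(balanced) ≈ 0.4865, P(conservative) ≈ 0.4324
After 'raise': normaliser = 0.55·0.0811 + 0.1·0.4865 + 0.1·0.4324; P(aggressive) ≈ 0.3267, P(balanced) ≈ 0.3564, P(conservative) ≈ 0.3168
After 'fold-or-call': normaliser = 0.45·0.3267 + 0.9·0.3564 + 0.9·0.3168; P(aggressive) ≈ 0.1953, P(balanced) ≈ 0.4260, P(conservative) ≈ 0.3787
After 'raise': normaliser = 0.55·0.1953 + 0.1·0.4260 + 0.1·0.3787; P(aggressive) ≈ 0.5717, P(balanced) ≈ 0.2268, P(conservative) ≈ 0.2016

0.2016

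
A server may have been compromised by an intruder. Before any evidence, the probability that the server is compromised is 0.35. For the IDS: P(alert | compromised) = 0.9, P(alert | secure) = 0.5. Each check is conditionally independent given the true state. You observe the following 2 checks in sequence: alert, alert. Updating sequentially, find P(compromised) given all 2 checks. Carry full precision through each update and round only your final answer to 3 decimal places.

0.636

Each posterior becomes the prior for the next update.
After 'alert': P(compromised) = 0.9·0.3500 / (0.9·0.3500 + 0.5·0.6500) ≈ 0.4922
After 'alert': P(compromised) = 0.9·0.4922 / (0.9·0.4922 + 0.5·0.5078) ≈ 0.6357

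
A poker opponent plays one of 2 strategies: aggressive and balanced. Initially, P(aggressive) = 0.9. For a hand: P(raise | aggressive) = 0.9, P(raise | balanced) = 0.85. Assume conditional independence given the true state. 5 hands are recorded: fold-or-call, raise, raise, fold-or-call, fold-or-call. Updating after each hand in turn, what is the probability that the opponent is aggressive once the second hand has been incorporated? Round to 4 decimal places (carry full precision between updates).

Apply Bayes' rule sequentially, carrying P(aggressive) forward.
After 'fold-or-call': P(aggressive) = 0.1·0.9000 / (0.1·0.9000 + 0.15·0.1000) ≈ 0.8571
After 'raise': P(aggressive) = 0.9·0.8571 / (0.9·0.8571 + 0.85·0.1429) ≈ 0.8640

0.8640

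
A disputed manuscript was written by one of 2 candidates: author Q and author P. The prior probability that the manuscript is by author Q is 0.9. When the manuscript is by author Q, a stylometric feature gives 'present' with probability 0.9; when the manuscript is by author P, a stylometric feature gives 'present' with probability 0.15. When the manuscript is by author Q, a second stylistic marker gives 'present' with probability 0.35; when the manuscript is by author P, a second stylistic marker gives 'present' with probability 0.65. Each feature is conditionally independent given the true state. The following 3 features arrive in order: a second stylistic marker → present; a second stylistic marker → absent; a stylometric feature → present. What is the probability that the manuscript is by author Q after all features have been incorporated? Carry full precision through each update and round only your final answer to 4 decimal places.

After a second stylistic marker='present': P(author Q) = 0.35·0.9000 / (0.35·0.9000 + 0.65·0.1000) ≈ 0.8289
After a second stylistic marker='absent': P(author Q) = 0.65·0.8289 / (0.65·0.8289 + 0.35·0.1711) ≈ 0.9000
After a stylometric feature='present': P(author Q) = 0.9·0.9000 / (0.9·0.9000 + 0.15·0.1000) ≈ 0.9818

0.9818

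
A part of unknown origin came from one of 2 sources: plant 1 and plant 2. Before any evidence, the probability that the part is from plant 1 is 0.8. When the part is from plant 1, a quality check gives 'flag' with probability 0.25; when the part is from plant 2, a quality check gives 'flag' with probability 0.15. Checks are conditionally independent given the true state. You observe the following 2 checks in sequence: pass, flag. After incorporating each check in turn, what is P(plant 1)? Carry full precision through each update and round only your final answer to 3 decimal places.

0.855

After 'pass': P(plant 1) = 0.75·0.8000 / (0.75·0.8000 + 0.85·0.2000) ≈ 0.7792
After 'flag': P(plant 1) = 0.25·0.7792 / (0.25·0.7792 + 0.15·0.2208) ≈ 0.8547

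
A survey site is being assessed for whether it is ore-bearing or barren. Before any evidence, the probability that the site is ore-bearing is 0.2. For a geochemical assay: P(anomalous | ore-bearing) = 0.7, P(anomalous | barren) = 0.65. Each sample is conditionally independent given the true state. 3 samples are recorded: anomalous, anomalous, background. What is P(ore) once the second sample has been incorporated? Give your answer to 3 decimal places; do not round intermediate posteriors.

0.225

Each posterior becomes the prior for the next update.
After 'anomalous': P(ore) = 0.7·0.2000 / (0.7·0.2000 + 0.65·0.8000) ≈ 0.2121
After 'anomalous': P(ore) = 0.7·0.2121 / (0.7·0.2121 + 0.65·0.7879) ≈ 0.2248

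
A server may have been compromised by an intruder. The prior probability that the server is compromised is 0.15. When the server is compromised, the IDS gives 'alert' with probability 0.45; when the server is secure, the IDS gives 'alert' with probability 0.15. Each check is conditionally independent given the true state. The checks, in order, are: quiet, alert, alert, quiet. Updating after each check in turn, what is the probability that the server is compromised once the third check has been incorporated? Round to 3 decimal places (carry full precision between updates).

After 'quiet': P(compromised) = 0.55·0.1500 / (0.55·0.1500 + 0.85·0.8500) ≈ 0.1025
After 'alert': P(compromised) = 0.45·0.1025 / (0.45·0.1025 + 0.15·0.8975) ≈ 0.2552
After 'alert': P(compromised) = 0.45·0.2552 / (0.45·0.2552 + 0.15·0.7448) ≈ 0.5068

0.507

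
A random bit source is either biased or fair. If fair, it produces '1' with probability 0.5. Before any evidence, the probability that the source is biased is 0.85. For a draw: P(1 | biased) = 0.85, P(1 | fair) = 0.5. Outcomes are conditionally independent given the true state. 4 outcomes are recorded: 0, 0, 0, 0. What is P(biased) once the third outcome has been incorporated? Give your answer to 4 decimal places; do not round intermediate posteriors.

0.1327

Apply Bayes' rule sequentially, carrying P(biased) forward.
After '0': P(biased) = 0.15·0.8500 / (0.15·0.8500 + 0.5·0.1500) ≈ 0.6296
After '0': P(biased) = 0.15·0.6296 / (0.15·0.6296 + 0.5·0.3704) ≈ 0.3377
After '0': P(biased) = 0.15·0.3377 / (0.15·0.3377 + 0.5·0.6623) ≈ 0.1327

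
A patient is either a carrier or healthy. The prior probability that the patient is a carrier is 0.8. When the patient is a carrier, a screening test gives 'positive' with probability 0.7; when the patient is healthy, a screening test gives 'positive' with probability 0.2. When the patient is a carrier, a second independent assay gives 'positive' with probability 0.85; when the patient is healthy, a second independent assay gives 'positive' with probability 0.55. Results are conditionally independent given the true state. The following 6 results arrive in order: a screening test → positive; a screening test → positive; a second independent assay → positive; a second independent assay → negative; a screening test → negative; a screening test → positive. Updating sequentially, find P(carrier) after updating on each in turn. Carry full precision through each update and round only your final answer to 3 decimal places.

0.971

After a screening test='positive': P(carrier) = 0.7·0.8000 / (0.7·0.8000 + 0.2·0.2000) ≈ 0.9333
After a screening test='positive': P(carrier) = 0.7·0.9333 / (0.7·0.9333 + 0.2·0.0667) ≈ 0.9800
After a second independent assay='positive': P(carrier) = 0.85·0.9800 / (0.85·0.9800 + 0.55·0.0200) ≈ 0.9870
After a second independent assay='negative': P(carrier) = 0.15·0.9870 / (0.15·0.9870 + 0.45·0.0130) ≈ 0.9619
After a screening test='negative': P(carrier) = 0.3·0.9619 / (0.3·0.9619 + 0.8·0.0381) ≈ 0.9045
After a screening test='positive': P(carrier) = 0.7·0.9045 / (0.7·0.9045 + 0.2·0.0955) ≈ 0.9707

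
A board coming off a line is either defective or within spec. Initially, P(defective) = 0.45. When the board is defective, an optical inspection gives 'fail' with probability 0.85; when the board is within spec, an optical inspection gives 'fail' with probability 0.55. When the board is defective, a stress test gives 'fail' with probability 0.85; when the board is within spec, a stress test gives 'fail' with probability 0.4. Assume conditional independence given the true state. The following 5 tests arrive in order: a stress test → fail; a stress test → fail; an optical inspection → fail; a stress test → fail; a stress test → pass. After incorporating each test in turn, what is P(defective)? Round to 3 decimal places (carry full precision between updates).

0.752

Apply Bayes' rule sequentially, carrying P(defective) forward.
After a stress test='fail': P(defective) = 0.85·0.4500 / (0.85·0.4500 + 0.4·0.5500) ≈ 0.6349
After a stress test='fail': P(defective) = 0.85·0.6349 / (0.85·0.6349 + 0.4·0.3651) ≈ 0.7870
After an optical inspection='fail': P(defective) = 0.85·0.7870 / (0.85·0.7870 + 0.55·0.2130) ≈ 0.8510
After a stress test='fail': P(defective) = 0.85·0.8510 / (0.85·0.8510 + 0.4·0.1490) ≈ 0.9239
After a stress test='pass': P(defective) = 0.15·0.9239 / (0.15·0.9239 + 0.6·0.0761) ≈ 0.7521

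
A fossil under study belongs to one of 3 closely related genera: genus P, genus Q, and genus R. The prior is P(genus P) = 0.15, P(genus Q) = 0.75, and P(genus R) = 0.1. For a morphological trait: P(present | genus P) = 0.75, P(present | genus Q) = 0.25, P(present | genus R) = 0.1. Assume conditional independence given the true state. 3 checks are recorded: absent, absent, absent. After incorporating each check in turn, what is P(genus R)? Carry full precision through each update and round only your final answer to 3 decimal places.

After 'absent': normaliser = 0.25·0.1500 + 0.75·0.7500 + 0.9·0.1000; P(genus P) ≈ 0.0543, P(genus Q) ≈ 0.8152, P(genus R) ≈ 0.1304
After 'absent': normaliser = 0.25·0.0543 + 0.75·0.8152 + 0.9·0.1304; P(genus P) ≈ 0.0183, P(genus Q) ≈ 0.8236, P(genus R) ≈ 0.1581
After 'absent': normaliser = 0.25·0.0183 + 0.75·0.8236 + 0.9·0.1581; P(genus P) ≈ 0.0060, P(genus Q) ≈ 0.8079, P(genus R) ≈ 0.1861

0.186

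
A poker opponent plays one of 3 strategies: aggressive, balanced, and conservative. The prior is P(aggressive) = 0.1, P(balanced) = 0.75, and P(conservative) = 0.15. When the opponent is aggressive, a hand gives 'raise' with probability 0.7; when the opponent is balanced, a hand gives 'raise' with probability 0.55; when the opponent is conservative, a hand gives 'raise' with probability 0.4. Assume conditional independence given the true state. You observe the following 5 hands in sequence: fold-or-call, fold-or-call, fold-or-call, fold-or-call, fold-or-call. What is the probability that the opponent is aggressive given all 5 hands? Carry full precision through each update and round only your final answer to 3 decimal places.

0.009

After 'fold-or-call': normaliser = 0.3·0.1000 + 0.45·0.7500 + 0.6·0.1500; P(aggressive) ≈ 0.0656, P(balanced) ≈ 0.7377, P(conservative) ≈ 0.1967
After 'fold-or-call': normaliser = 0.3·0.0656 + 0.45·0.7377 + 0.6·0.1967; P(aggressive) ≈ 0.0419, P(balanced) ≈ 0.7068, P(conservative) ≈ 0.2513
After 'fold-or-call': normaliser = 0.3·0.0419 + 0.45·0.7068 + 0.6·0.2513; P(aggressive) ≈ 0.0261, P(balanced) ≈ 0.6607, P(conservative) ≈ 0.3132
After 'fold-or-call': normaliser = 0.3·0.0261 + 0.45·0.6607 + 0.6·0.3132; P(aggressive) ≈ 0.0159, P(balanced) ≈ 0.6030, P(conservative) ≈ 0.3811
After 'fold-or-call': normaliser = 0.3·0.0159 + 0.45·0.6030 + 0.6·0.3811; P(aggressive) ≈ 0.0094, P(balanced) ≈ 0.5375, P(conservative) ≈ 0.4530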